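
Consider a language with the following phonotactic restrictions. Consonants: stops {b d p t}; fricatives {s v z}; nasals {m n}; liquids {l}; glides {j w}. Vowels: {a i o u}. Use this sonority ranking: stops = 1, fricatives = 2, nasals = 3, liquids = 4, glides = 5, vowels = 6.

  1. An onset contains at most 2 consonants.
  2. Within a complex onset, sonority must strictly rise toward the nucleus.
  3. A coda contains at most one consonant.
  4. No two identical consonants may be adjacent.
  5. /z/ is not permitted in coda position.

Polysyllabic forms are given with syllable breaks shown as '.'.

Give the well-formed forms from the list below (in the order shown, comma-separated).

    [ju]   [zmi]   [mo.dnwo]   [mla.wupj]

[ju], [zmi]

[ju] — σ1 onset /j/, coda /∅/ ok → well-formed
[zmi] — σ1 onset /zm/ (2→3 rises), coda /∅/ ok → well-formed
[mo.dnwo] — violates constraint 1: syllable 2 onset /dnw/ has 3 consonants (> 2) → ill-formed
[mla.wupj] — violates constraint 3: syllable 2 coda /pj/ has 2 consonants (> 1) → ill-formed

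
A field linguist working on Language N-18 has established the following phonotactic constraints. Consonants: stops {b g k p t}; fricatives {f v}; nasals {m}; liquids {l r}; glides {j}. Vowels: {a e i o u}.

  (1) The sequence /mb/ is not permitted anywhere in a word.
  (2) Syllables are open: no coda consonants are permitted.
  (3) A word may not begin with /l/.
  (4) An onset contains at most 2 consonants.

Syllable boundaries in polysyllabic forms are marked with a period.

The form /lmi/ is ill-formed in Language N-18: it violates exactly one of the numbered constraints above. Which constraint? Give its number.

3

/lmi/: word begins with /l/.
This is a violation of constraint 3: "A word may not begin with /l/."
The remaining constraints (1, 2, 4) are satisfied.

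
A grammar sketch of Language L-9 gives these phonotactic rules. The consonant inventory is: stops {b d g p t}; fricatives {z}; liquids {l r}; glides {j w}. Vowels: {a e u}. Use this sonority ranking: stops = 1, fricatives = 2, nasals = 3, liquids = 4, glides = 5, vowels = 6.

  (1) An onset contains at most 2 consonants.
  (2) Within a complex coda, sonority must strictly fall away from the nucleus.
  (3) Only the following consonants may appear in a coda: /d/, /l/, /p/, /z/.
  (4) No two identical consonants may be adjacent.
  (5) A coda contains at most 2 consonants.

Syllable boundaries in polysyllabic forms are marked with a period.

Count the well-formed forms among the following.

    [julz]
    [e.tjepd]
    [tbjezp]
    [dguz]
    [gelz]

3

[julz] — σ1 onset /j/, coda /lz/ (4→2 falls) ok → well-formed
[e.tjepd] — violates constraint 2: syllable 2 coda /pd/: /p/ (stop, 1) → /d/ (stop, 1) does not fall → ill-formed
[tbjezp] — violates constraint 1: syllable 1 onset /tbj/ has 3 consonants (> 2) → ill-formed
[dguz] — σ1 onset /dg/ (2C), coda /z/ ok → well-formed
[gelz] — σ1 onset /g/, coda /lz/ (4→2 falls) ok → well-formed
Well-formed: [julz], [dguz], [gelz] → 3.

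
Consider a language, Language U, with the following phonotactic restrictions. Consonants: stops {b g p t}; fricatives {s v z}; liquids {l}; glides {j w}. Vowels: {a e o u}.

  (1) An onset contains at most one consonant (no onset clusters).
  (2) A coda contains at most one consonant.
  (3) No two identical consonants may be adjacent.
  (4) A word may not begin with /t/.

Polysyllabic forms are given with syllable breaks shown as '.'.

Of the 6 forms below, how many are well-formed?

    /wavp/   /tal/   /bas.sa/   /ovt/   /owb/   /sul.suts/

/wavp/ — violates constraint 2: syllable 1 coda /vp/ has 2 consonants (> 1) → ill-formed
/tal/ — violates constraint 4: word begins with /t/ → ill-formed
/bas.sa/ — violates constraint 3: adjacent identical consonants /ss/ → ill-formed
/ovt/ — violates constraint 2: syllable 1 coda /vt/ has 2 consonants (> 1) → ill-formed
/owb/ — violates constraint 2: syllable 1 coda /wb/ has 2 consonants (> 1) → ill-formed
/sul.suts/ — violates constraint 2: syllable 2 coda /ts/ has 2 consonants (> 1) → ill-formed
No form is well-formed → 0.

0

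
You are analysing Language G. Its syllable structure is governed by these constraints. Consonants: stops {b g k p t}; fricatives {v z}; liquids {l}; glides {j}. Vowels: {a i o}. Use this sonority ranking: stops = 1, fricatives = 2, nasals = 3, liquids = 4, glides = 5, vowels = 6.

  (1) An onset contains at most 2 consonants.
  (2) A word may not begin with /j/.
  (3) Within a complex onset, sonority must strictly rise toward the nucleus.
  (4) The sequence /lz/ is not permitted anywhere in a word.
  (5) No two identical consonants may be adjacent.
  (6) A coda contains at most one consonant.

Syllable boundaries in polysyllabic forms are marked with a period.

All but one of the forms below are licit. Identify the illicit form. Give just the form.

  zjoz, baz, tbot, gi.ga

zjoz — σ1 onset /zj/ (2→5 rises), coda /z/ ok → licit
baz — σ1 onset /b/, coda /z/ ok → licit
tbot — violates constraint 3: syllable 1 onset /tb/: /t/ (stop, 1) → /b/ (stop, 1) does not rise → illicit
gi.ga — σ1 onset /g/, coda /∅/ ok; σ2 onset /g/, coda /∅/ ok → licit

tbot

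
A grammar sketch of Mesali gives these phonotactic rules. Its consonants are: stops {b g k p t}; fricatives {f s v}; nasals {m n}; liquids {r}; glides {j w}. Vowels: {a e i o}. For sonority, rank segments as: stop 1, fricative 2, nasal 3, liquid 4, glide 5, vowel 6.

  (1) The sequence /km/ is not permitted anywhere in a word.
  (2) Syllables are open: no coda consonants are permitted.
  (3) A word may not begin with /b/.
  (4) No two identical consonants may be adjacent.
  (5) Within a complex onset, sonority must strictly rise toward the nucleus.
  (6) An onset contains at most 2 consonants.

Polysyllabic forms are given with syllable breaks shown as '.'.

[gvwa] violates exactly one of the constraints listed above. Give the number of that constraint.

[gvwa]: syllable 1 onset /gvw/ has 3 consonants (> 2).
This is a violation of constraint 6: "An onset contains at most 2 consonants."
The remaining constraints (1, 2, 3, 4, 5) are satisfied.

6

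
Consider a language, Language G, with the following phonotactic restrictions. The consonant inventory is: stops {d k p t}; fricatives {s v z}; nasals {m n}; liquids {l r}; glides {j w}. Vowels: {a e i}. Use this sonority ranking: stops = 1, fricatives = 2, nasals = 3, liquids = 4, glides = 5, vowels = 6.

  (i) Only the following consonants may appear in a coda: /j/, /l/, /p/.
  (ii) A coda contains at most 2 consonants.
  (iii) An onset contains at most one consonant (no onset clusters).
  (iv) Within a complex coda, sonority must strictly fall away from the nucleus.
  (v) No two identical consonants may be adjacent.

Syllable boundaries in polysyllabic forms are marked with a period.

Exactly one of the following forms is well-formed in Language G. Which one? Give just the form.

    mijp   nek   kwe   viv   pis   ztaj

mijp

mijp — σ1 onset /m/, coda /jp/ (5→1 falls) ok → well-formed
nek — violates constraint (i): syllable 1 coda contains /k/, which is not a licensed coda consonant → ill-formed
kwe — violates constraint (iii): syllable 1 onset /kw/ has 2 consonants (> 1) → ill-formed
viv — violates constraint (i): syllable 1 coda contains /v/, which is not a licensed coda consonant → ill-formed
pis — violates constraint (i): syllable 1 coda contains /s/, which is not a licensed coda consonant → ill-formed
ztaj — violates constraint (iii): syllable 1 onset /zt/ has 2 consonants (> 1) → ill-formed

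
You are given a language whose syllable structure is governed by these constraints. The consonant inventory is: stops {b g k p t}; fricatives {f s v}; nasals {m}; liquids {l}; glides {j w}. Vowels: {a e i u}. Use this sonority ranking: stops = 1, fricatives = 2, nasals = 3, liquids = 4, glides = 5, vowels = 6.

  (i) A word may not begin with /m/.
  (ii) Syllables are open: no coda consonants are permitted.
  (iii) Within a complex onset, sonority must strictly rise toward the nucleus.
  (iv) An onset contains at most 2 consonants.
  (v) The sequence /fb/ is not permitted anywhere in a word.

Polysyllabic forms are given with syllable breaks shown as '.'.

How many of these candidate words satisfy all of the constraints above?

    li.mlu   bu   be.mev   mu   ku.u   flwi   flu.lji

li.mlu — σ1 onset /l/, coda /∅/ ok; σ2 onset /ml/ (3→4 rises), coda /∅/ ok → well-formed
bu — σ1 onset /b/, coda /∅/ ok → well-formed
be.mev — violates constraint (ii): syllable 2 coda /v/ has 1 consonant (> 0) → ill-formed
mu — violates constraint (i): word begins with /m/ → ill-formed
ku.u — σ1 onset /k/, coda /∅/ ok; σ2 onset /∅/, coda /∅/ ok → well-formed
flwi — violates constraint (iv): syllable 1 onset /flw/ has 3 consonants (> 2) → ill-formed
flu.lji — σ1 onset /fl/ (2→4 rises), coda /∅/ ok; σ2 onset /lj/ (4→5 rises), coda /∅/ ok → well-formed
Well-formed: li.mlu, bu, ku.u, flu.lji → 4.

4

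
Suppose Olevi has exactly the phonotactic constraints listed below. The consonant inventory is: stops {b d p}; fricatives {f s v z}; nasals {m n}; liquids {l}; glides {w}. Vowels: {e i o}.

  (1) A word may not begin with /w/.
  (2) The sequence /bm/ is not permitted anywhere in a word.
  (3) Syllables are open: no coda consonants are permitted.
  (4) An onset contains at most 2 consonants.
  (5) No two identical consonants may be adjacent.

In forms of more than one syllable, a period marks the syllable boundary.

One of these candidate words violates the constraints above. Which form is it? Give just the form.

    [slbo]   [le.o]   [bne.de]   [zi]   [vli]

[slbo] — violates constraint 4: syllable 1 onset /slb/ has 3 consonants (> 2) → illicit
[le.o] — σ1 onset /l/, coda /∅/ ok; σ2 onset /∅/, coda /∅/ ok → licit
[bne.de] — σ1 onset /bn/ (2C), coda /∅/ ok; σ2 onset /d/, coda /∅/ ok → licit
[zi] — σ1 onset /z/, coda /∅/ ok → licit
[vli] — σ1 onset /vl/ (2C), coda /∅/ ok → licit

[slbo]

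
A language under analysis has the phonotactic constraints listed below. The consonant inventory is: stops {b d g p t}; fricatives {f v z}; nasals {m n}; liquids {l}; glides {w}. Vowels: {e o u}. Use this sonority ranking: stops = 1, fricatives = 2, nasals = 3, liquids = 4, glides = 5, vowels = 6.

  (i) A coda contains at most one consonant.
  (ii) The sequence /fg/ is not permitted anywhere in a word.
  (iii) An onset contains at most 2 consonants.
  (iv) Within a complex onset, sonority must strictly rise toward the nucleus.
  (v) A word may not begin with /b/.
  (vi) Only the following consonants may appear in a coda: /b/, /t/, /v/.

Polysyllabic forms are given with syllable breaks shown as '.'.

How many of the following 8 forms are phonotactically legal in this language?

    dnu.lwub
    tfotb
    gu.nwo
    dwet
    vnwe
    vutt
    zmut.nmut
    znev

4

dnu.lwub — σ1 onset /dn/ (1→3 rises), coda /∅/ ok; σ2 onset /lw/ (4→5 rises), coda /b/ ok → phonotactically legal
tfotb — violates constraint (i): syllable 1 coda /tb/ has 2 consonants (> 1) → phonotactically illegal
gu.nwo — σ1 onset /g/, coda /∅/ ok; σ2 onset /nw/ (3→5 rises), coda /∅/ ok → phonotactically legal
dwet — σ1 onset /dw/ (1→5 rises), coda /t/ ok → phonotactically legal
vnwe — violates constraint (iii): syllable 1 onset /vnw/ has 3 consonants (> 2) → phonotactically illegal
vutt — violates constraint (i): syllable 1 coda /tt/ has 2 consonants (> 1) → phonotactically illegal
zmut.nmut — violates constraint (iv): syllable 2 onset /nm/: /n/ (nasal, 3) → /m/ (nasal, 3) does not rise → phonotactically illegal
znev — σ1 onset /zn/ (2→3 rises), coda /v/ ok → phonotactically legal
Phonotactically legal: dnu.lwub, gu.nwo, dwet, znev → 4.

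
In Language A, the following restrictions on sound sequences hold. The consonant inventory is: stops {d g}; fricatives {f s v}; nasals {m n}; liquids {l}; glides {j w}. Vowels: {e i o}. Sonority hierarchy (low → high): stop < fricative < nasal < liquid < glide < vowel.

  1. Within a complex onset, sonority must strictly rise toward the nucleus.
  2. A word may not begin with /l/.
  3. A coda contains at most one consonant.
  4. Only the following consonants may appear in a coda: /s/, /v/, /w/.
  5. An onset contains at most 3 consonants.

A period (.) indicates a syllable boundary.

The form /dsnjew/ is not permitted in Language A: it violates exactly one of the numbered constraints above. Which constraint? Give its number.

5

/dsnjew/: syllable 1 onset /dsnj/ has 4 consonants (> 3).
This is a violation of constraint 5: "An onset contains at most 3 consonants."
The remaining constraints (1, 2, 3, 4) are satisfied.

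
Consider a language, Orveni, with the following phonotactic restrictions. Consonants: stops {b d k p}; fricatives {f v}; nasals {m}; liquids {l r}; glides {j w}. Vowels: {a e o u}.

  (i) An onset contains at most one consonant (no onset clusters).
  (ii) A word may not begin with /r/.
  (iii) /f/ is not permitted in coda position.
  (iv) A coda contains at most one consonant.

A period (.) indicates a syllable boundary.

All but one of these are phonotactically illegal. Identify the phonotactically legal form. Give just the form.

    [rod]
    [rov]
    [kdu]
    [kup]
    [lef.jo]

[rod] — violates constraint (ii): word begins with /r/ → phonotactically illegal
[rov] — violates constraint (ii): word begins with /r/ → phonotactically illegal
[kdu] — violates constraint (i): syllable 1 onset /kd/ has 2 consonants (> 1) → phonotactically illegal
[kup] — σ1 onset /k/, coda /p/ ok → phonotactically legal
[lef.jo] — violates constraint (iii): syllable 1 coda contains /f/ → phonotactically illegal

[kup]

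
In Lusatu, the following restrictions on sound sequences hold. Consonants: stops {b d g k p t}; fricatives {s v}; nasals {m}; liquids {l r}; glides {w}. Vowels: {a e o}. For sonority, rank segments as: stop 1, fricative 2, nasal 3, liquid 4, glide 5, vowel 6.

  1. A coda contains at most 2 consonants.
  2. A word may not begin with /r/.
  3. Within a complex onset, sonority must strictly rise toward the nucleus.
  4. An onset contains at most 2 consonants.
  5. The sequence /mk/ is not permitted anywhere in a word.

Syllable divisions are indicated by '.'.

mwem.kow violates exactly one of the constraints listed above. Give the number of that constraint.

5

mwem.kow: contains banned sequence /mk/.
This is a violation of constraint 5: "The sequence /mk/ is not permitted anywhere in a word."
The remaining constraints (1, 2, 3, 4) are satisfied.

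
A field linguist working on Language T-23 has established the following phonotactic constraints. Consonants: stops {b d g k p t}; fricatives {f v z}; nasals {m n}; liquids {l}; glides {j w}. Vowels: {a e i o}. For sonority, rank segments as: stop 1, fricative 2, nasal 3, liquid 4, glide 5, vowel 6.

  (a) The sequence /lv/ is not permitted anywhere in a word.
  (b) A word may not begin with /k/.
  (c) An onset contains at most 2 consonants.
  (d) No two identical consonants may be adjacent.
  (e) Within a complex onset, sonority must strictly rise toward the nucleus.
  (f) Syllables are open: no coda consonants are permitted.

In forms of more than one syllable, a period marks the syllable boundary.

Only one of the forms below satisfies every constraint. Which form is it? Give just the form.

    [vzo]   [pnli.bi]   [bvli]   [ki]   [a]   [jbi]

[a]

[vzo] — violates constraint (e): syllable 1 onset /vz/: /v/ (fricative, 2) → /z/ (fricative, 2) does not rise → phonotactically illegal
[pnli.bi] — violates constraint (c): syllable 1 onset /pnl/ has 3 consonants (> 2) → phonotactically illegal
[bvli] — violates constraint (c): syllable 1 onset /bvl/ has 3 consonants (> 2) → phonotactically illegal
[ki] — violates constraint (b): word begins with /k/ → phonotactically illegal
[a] — σ1 onset /∅/, coda /∅/ ok → phonotactically legal
[jbi] — violates constraint (e): syllable 1 onset /jb/: /j/ (glide, 5) → /b/ (stop, 1) does not rise → phonotactically illegal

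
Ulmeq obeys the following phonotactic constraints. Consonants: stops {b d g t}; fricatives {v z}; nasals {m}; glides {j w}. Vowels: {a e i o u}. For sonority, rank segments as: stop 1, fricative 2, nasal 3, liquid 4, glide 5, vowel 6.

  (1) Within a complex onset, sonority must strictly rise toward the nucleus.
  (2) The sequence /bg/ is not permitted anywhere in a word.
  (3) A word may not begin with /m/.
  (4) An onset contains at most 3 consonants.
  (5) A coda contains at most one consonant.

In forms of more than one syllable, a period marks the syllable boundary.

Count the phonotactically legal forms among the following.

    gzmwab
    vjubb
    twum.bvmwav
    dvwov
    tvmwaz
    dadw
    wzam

1

gzmwab — violates constraint 4: syllable 1 onset /gzmw/ has 4 consonants (> 3) → phonotactically illegal
vjubb — violates constraint 5: syllable 1 coda /bb/ has 2 consonants (> 1) → phonotactically illegal
twum.bvmwav — violates constraint 4: syllable 2 onset /bvmw/ has 4 consonants (> 3) → phonotactically illegal
dvwov — σ1 onset /dvw/ (1→2→5 rises), coda /v/ ok → phonotactically legal
tvmwaz — violates constraint 4: syllable 1 onset /tvmw/ has 4 consonants (> 3) → phonotactically illegal
dadw — violates constraint 5: syllable 1 coda /dw/ has 2 consonants (> 1) → phonotactically illegal
wzam — violates constraint 1: syllable 1 onset /wz/: /w/ (glide, 5) → /z/ (fricative, 2) does not rise → phonotactically illegal
Phonotactically legal: dvwov → 1.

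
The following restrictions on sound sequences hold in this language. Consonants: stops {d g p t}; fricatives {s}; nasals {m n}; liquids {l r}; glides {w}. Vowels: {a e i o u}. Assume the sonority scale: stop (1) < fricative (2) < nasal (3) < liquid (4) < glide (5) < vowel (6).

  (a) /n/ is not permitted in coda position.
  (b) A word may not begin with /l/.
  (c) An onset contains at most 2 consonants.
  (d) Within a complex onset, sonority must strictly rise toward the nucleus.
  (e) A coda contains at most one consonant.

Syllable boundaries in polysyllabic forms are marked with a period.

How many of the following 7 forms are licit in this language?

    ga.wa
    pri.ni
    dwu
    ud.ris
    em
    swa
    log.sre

ga.wa — σ1 onset /g/, coda /∅/ ok; σ2 onset /w/, coda /∅/ ok → licit
pri.ni — σ1 onset /pr/ (1→4 rises), coda /∅/ ok; σ2 onset /n/, coda /∅/ ok → licit
dwu — σ1 onset /dw/ (1→5 rises), coda /∅/ ok → licit
ud.ris — σ1 onset /∅/, coda /d/ ok; σ2 onset /r/, coda /s/ ok → licit
em — σ1 onset /∅/, coda /m/ ok → licit
swa — σ1 onset /sw/ (2→5 rises), coda /∅/ ok → licit
log.sre — violates constraint (b): word begins with /l/ → illicit
Licit: ga.wa, pri.ni, dwu, ud.ris, em, swa → 6.

6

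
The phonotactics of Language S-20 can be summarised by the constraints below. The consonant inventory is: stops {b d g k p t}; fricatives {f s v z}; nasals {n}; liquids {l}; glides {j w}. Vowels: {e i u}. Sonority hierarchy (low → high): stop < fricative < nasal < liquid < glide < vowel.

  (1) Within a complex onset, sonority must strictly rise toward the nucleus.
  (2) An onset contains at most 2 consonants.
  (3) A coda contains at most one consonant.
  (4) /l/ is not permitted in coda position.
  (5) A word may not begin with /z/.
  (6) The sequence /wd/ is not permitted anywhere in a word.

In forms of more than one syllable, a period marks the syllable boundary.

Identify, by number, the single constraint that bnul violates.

bnul: syllable 1 coda contains /l/.
This is a violation of constraint 4: "/l/ is not permitted in coda position."
The remaining constraints (1, 2, 3, 5, 6) are satisfied.

4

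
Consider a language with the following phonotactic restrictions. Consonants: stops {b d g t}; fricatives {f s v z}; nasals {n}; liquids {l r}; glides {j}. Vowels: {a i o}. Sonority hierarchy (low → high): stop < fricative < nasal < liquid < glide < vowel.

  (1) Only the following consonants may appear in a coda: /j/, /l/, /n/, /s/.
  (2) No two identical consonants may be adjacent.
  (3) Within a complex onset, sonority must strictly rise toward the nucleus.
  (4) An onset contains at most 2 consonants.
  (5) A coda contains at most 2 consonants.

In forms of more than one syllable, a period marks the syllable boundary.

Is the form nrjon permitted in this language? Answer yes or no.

nrjon — violates constraint 4: syllable 1 onset /nrj/ has 3 consonants (> 2) → not permitted

no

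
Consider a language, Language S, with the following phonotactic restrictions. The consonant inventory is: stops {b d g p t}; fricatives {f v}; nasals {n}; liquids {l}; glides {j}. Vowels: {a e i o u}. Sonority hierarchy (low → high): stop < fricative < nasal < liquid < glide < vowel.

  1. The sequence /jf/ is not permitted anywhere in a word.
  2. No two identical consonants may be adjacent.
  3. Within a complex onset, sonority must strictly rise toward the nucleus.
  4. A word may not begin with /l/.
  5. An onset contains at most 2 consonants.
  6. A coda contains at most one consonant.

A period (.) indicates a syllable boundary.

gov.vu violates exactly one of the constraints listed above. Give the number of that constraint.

gov.vu: adjacent identical consonants /vv/.
This is a violation of constraint 2: "No two identical consonants may be adjacent."
The remaining constraints (1, 3, 4, 5, 6) are satisfied.

2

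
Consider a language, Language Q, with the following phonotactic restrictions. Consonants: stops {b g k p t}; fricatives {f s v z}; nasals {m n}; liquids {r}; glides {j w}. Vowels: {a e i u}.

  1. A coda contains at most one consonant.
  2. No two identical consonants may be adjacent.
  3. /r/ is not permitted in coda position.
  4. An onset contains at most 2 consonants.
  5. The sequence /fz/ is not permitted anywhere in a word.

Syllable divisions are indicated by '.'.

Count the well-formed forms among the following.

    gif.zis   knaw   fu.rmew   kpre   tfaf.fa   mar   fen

3

gif.zis — violates constraint 5: contains banned sequence /fz/ → ill-formed
knaw — σ1 onset /kn/ (2C), coda /w/ ok → well-formed
fu.rmew — σ1 onset /f/, coda /∅/ ok; σ2 onset /rm/ (2C), coda /w/ ok → well-formed
kpre — violates constraint 4: syllable 1 onset /kpr/ has 3 consonants (> 2) → ill-formed
tfaf.fa — violates constraint 2: adjacent identical consonants /ff/ → ill-formed
mar — violates constraint 3: syllable 1 coda contains /r/ → ill-formed
fen — σ1 onset /f/, coda /n/ ok → well-formed
Well-formed: knaw, fu.rmew, fen → 3.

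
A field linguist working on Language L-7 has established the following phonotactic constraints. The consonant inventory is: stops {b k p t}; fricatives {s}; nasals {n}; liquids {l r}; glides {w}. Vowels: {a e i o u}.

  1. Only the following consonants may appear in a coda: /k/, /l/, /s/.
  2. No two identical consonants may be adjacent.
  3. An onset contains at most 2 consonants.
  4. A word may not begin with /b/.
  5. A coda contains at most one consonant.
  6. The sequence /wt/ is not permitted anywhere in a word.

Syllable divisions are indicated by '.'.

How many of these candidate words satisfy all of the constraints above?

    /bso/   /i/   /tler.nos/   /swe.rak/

2

/bso/ — violates constraint 4: word begins with /b/ → ill-formed
/i/ — σ1 onset /∅/, coda /∅/ ok → well-formed
/tler.nos/ — violates constraint 1: syllable 1 coda contains /r/, which is not a licensed coda consonant → ill-formed
/swe.rak/ — σ1 onset /sw/ (2C), coda /∅/ ok; σ2 onset /r/, coda /k/ ok → well-formed
Well-formed: /i/, /swe.rak/ → 2.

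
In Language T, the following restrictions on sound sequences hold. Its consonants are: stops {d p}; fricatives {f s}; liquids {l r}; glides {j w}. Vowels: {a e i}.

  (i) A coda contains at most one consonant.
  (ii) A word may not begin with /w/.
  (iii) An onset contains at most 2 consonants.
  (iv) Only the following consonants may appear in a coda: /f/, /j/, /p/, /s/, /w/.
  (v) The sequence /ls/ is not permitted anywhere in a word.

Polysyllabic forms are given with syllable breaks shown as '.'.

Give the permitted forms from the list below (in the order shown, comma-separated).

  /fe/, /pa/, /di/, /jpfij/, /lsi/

/fe/, /pa/, /di/

/fe/ — σ1 onset /f/, coda /∅/ ok → permitted
/pa/ — σ1 onset /p/, coda /∅/ ok → permitted
/di/ — σ1 onset /d/, coda /∅/ ok → permitted
/jpfij/ — violates constraint (iii): syllable 1 onset /jpf/ has 3 consonants (> 2) → not permitted
/lsi/ — violates constraint (v): contains banned sequence /ls/ → not permitted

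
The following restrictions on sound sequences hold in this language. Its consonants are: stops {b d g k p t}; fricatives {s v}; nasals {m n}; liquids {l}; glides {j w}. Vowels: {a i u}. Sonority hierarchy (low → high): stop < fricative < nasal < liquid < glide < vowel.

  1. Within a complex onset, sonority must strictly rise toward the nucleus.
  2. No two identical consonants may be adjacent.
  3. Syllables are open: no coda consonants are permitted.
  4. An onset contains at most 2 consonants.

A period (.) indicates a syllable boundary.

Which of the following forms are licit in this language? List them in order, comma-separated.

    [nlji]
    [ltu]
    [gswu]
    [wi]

[nlji] — violates constraint 4: syllable 1 onset /nlj/ has 3 consonants (> 2) → illicit
[ltu] — violates constraint 1: syllable 1 onset /lt/: /l/ (liquid, 4) → /t/ (stop, 1) does not rise → illicit
[gswu] — violates constraint 4: syllable 1 onset /gsw/ has 3 consonants (> 2) → illicit
[wi] — σ1 onset /w/, coda /∅/ ok → licit

[wi]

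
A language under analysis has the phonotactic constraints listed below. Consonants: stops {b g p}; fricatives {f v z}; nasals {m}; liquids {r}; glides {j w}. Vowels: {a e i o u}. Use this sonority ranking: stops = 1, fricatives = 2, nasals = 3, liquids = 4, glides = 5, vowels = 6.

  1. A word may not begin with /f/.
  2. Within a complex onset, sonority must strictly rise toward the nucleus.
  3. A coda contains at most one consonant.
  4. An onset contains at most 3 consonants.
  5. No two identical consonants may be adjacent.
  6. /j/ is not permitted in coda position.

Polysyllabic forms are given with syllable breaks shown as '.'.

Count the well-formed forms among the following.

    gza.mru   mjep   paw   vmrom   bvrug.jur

gza.mru — σ1 onset /gz/ (1→2 rises), coda /∅/ ok; σ2 onset /mr/ (3→4 rises), coda /∅/ ok → well-formed
mjep — σ1 onset /mj/ (3→5 rises), coda /p/ ok → well-formed
paw — σ1 onset /p/, coda /w/ ok → well-formed
vmrom — σ1 onset /vmr/ (2→3→4 rises), coda /m/ ok → well-formed
bvrug.jur — σ1 onset /bvr/ (1→2→4 rises), coda /g/ ok; σ2 onset /j/, coda /r/ ok → well-formed
Well-formed: gza.mru, mjep, paw, vmrom, bvrug.jur → 5.

5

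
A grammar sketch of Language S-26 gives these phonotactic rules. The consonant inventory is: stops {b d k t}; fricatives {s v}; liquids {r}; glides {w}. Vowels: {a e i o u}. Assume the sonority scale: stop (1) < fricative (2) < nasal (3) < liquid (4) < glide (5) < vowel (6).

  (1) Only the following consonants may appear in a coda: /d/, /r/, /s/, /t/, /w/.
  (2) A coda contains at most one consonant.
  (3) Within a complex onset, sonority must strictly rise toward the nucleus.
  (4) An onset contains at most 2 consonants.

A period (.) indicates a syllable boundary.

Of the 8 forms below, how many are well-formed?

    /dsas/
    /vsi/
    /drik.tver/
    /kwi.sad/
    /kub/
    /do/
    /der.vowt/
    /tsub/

/dsas/ — σ1 onset /ds/ (1→2 rises), coda /s/ ok → well-formed
/vsi/ — violates constraint 3: syllable 1 onset /vs/: /v/ (fricative, 2) → /s/ (fricative, 2) does not rise → ill-formed
/drik.tver/ — violates constraint 1: syllable 1 coda contains /k/, which is not a licensed coda consonant → ill-formed
/kwi.sad/ — σ1 onset /kw/ (1→5 rises), coda /∅/ ok; σ2 onset /s/, coda /d/ ok → well-formed
/kub/ — violates constraint 1: syllable 1 coda contains /b/, which is not a licensed coda consonant → ill-formed
/do/ — σ1 onset /d/, coda /∅/ ok → well-formed
/der.vowt/ — violates constraint 2: syllable 2 coda /wt/ has 2 consonants (> 1) → ill-formed
/tsub/ — violates constraint 1: syllable 1 coda contains /b/, which is not a licensed coda consonant → ill-formed
Well-formed: /dsas/, /kwi.sad/, /do/ → 3.

3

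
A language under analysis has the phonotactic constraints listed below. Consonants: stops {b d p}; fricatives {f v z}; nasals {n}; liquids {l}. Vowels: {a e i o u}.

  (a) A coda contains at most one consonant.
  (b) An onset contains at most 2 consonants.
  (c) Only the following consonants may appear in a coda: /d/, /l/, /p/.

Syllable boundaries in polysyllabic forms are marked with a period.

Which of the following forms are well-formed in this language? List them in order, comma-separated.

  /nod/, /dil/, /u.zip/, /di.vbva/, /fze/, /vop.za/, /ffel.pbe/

/nod/ — σ1 onset /n/, coda /d/ ok → well-formed
/dil/ — σ1 onset /d/, coda /l/ ok → well-formed
/u.zip/ — σ1 onset /∅/, coda /∅/ ok; σ2 onset /z/, coda /p/ ok → well-formed
/di.vbva/ — violates constraint (b): syllable 2 onset /vbv/ has 3 consonants (> 2) → ill-formed
/fze/ — σ1 onset /fz/ (2C), coda /∅/ ok → well-formed
/vop.za/ — σ1 onset /v/, coda /p/ ok; σ2 onset /z/, coda /∅/ ok → well-formed
/ffel.pbe/ — σ1 onset /ff/ (2C), coda /l/ ok; σ2 onset /pb/ (2C), coda /∅/ ok → well-formed

/nod/, /dil/, /u.zip/, /fze/, /vop.za/, /ffel.pbe/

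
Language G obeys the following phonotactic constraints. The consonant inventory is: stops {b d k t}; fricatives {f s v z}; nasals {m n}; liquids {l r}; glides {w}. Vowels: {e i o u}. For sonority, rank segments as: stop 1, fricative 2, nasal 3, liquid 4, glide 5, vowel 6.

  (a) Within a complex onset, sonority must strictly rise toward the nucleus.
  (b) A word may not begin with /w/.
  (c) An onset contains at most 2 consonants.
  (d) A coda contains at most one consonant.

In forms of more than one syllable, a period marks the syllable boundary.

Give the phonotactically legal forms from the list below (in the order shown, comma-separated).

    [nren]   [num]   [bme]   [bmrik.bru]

[nren] — σ1 onset /nr/ (3→4 rises), coda /n/ ok → phonotactically legal
[num] — σ1 onset /n/, coda /m/ ok → phonotactically legal
[bme] — σ1 onset /bm/ (1→3 rises), coda /∅/ ok → phonotactically legal
[bmrik.bru] — violates constraint (c): syllable 1 onset /bmr/ has 3 consonants (> 2) → phonotactically illegal

[nren], [num], [bme]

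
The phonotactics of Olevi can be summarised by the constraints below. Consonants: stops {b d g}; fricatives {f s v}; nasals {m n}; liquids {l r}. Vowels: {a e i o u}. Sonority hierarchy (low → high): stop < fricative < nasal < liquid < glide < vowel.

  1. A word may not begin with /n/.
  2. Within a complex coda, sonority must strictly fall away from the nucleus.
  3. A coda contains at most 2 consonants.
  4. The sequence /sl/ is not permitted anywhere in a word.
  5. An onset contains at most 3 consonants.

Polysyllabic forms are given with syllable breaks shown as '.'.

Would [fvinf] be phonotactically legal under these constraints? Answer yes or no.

yes

[fvinf] — σ1 onset /fv/ (2C), coda /nf/ (3→2 falls) ok → phonotactically legal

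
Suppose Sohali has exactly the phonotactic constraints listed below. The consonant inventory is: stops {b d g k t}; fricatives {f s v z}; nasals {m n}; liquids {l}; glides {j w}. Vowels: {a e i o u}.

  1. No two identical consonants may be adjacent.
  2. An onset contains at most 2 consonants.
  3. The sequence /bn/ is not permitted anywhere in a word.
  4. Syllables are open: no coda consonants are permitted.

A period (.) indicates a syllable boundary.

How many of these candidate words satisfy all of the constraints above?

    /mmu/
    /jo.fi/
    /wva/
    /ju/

/mmu/ — violates constraint 1: adjacent identical consonants /mm/ → not permitted
/jo.fi/ — σ1 onset /j/, coda /∅/ ok; σ2 onset /f/, coda /∅/ ok → permitted
/wva/ — σ1 onset /wv/ (2C), coda /∅/ ok → permitted
/ju/ — σ1 onset /j/, coda /∅/ ok → permitted
Permitted: /jo.fi/, /wva/, /ju/ → 3.

3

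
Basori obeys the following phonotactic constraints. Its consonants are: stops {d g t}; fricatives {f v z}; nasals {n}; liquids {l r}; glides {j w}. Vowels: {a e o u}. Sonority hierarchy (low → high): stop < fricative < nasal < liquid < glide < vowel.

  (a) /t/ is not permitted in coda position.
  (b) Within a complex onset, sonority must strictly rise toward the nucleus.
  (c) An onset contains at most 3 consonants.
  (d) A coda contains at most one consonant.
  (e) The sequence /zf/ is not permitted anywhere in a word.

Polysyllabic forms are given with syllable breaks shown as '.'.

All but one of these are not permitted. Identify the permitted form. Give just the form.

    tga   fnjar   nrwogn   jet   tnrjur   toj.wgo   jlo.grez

fnjar

tga — violates constraint (b): syllable 1 onset /tg/: /t/ (stop, 1) → /g/ (stop, 1) does not rise → not permitted
fnjar — σ1 onset /fnj/ (2→3→5 rises), coda /r/ ok → permitted
nrwogn — violates constraint (d): syllable 1 coda /gn/ has 2 consonants (> 1) → not permitted
jet — violates constraint (a): syllable 1 coda contains /t/ → not permitted
tnrjur — violates constraint (c): syllable 1 onset /tnrj/ has 4 consonants (> 3) → not permitted
toj.wgo — violates constraint (b): syllable 2 onset /wg/: /w/ (glide, 5) → /g/ (stop, 1) does not rise → not permitted
jlo.grez — violates constraint (b): syllable 1 onset /jl/: /j/ (glide, 5) → /l/ (liquid, 4) does not rise → not permitted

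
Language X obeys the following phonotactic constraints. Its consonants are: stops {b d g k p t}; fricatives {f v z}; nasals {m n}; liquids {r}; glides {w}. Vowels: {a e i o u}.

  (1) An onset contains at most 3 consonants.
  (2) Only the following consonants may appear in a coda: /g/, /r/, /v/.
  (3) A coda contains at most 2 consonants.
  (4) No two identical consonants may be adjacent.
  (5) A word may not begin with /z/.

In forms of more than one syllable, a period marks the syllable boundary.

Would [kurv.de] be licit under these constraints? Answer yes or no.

[kurv.de] — σ1 onset /k/, coda /rv/ (2C) ok; σ2 onset /d/, coda /∅/ ok → licit

yes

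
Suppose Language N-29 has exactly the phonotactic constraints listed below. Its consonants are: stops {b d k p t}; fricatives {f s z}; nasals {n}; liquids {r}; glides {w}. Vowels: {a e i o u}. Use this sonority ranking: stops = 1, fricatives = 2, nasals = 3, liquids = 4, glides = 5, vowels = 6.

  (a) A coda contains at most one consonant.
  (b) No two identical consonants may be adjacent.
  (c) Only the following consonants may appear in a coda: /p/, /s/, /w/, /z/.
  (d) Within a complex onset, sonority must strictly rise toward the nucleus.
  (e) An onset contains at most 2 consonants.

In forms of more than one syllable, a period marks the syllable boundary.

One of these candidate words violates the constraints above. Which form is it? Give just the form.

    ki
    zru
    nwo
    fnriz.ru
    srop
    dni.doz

ki — σ1 onset /k/, coda /∅/ ok → permitted
zru — σ1 onset /zr/ (2→4 rises), coda /∅/ ok → permitted
nwo — σ1 onset /nw/ (3→5 rises), coda /∅/ ok → permitted
fnriz.ru — violates constraint (e): syllable 1 onset /fnr/ has 3 consonants (> 2) → not permitted
srop — σ1 onset /sr/ (2→4 rises), coda /p/ ok → permitted
dni.doz — σ1 onset /dn/ (1→3 rises), coda /∅/ ok; σ2 onset /d/, coda /z/ ok → permitted

fnriz.ru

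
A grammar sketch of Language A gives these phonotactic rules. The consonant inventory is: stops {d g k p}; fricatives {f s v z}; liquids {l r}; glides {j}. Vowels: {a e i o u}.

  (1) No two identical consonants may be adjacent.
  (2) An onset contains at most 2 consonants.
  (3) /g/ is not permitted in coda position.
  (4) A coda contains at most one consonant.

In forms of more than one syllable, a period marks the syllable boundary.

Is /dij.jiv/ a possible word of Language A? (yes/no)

/dij.jiv/ — violates constraint 1: adjacent identical consonants /jj/ → not permitted

no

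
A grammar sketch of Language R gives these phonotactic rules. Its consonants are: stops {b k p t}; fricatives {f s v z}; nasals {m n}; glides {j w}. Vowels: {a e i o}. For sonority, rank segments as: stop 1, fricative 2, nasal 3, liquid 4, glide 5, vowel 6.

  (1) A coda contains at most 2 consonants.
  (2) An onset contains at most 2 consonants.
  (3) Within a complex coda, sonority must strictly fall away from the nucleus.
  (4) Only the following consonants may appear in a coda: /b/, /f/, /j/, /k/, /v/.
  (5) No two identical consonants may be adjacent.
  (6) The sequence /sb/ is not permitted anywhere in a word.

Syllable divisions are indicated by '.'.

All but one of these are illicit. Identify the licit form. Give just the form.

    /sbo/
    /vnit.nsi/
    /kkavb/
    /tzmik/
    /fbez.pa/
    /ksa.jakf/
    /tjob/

/sbo/ — violates constraint 6: contains banned sequence /sb/ → illicit
/vnit.nsi/ — violates constraint 4: syllable 1 coda contains /t/, which is not a licensed coda consonant → illicit
/kkavb/ — violates constraint 5: adjacent identical consonants /kk/ → illicit
/tzmik/ — violates constraint 2: syllable 1 onset /tzm/ has 3 consonants (> 2) → illicit
/fbez.pa/ — violates constraint 4: syllable 1 coda contains /z/, which is not a licensed coda consonant → illicit
/ksa.jakf/ — violates constraint 3: syllable 2 coda /kf/: /k/ (stop, 1) → /f/ (fricative, 2) does not fall → illicit
/tjob/ — σ1 onset /tj/ (2C), coda /b/ ok → licit

/tjob/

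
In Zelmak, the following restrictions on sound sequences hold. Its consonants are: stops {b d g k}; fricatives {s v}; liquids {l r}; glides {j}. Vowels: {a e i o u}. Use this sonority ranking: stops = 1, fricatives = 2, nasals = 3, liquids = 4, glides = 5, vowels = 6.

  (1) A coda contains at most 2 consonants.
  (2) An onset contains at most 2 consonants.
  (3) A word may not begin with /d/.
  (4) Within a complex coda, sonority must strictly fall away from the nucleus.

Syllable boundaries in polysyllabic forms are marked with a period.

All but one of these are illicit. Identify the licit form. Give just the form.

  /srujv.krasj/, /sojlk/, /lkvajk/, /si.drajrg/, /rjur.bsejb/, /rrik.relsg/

/rjur.bsejb/

/srujv.krasj/ — violates constraint 4: syllable 2 coda /sj/: /s/ (fricative, 2) → /j/ (glide, 5) does not fall → illicit
/sojlk/ — violates constraint 1: syllable 1 coda /jlk/ has 3 consonants (> 2) → illicit
/lkvajk/ — violates constraint 2: syllable 1 onset /lkv/ has 3 consonants (> 2) → illicit
/si.drajrg/ — violates constraint 1: syllable 2 coda /jrg/ has 3 consonants (> 2) → illicit
/rjur.bsejb/ — σ1 onset /rj/ (2C), coda /r/ ok; σ2 onset /bs/ (2C), coda /jb/ (5→1 falls) ok → licit
/rrik.relsg/ — violates constraint 1: syllable 2 coda /lsg/ has 3 consonants (> 2) → illicit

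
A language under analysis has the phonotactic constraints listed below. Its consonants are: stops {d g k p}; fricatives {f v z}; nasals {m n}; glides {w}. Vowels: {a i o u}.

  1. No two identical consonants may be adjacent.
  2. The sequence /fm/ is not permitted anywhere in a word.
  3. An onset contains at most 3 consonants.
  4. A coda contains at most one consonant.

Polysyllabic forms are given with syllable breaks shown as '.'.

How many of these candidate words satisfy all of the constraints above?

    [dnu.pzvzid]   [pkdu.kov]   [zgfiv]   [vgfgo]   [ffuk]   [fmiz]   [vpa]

3

[dnu.pzvzid] — violates constraint 3: syllable 2 onset /pzvz/ has 4 consonants (> 3) → not permitted
[pkdu.kov] — σ1 onset /pkd/ (3C), coda /∅/ ok; σ2 onset /k/, coda /v/ ok → permitted
[zgfiv] — σ1 onset /zgf/ (3C), coda /v/ ok → permitted
[vgfgo] — violates constraint 3: syllable 1 onset /vgfg/ has 4 consonants (> 3) → not permitted
[ffuk] — violates constraint 1: adjacent identical consonants /ff/ → not permitted
[fmiz] — violates constraint 2: contains banned sequence /fm/ → not permitted
[vpa] — σ1 onset /vp/ (2C), coda /∅/ ok → permitted
Permitted: [pkdu.kov], [zgfiv], [vpa] → 3.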